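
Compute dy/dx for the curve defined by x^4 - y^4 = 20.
Take d/dx of both sides. Since y is implicitly a function of x, the chain rule attaches a y' = dy/dx factor whenever we differentiate through y.

Set F(x, y) = (left side) − (right side), so the curve is F = 0. Differentiating each term of F:
  d/dx[x^4] = 4x^3
  d/dx[-y^4] = -4y^3·y'
  d/dx[-20] = 0

Collecting, the y'-free part is the partial derivative in x and the y' coefficient is the partial derivative in y:
  ∂F/∂x = 4x^3
  ∂F/∂y = -4y^3

so d/dx[F(x, y(x))] = ∂F/∂x + (∂F/∂y)·y' = 0. Rearranging,
  dy/dx = -(∂F/∂x)/(∂F/∂y) = -(4x^3)/(-4y^3) = x^3/y^3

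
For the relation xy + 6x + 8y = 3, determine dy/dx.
Apply d/dx to both sides, remembering that y depends on x. Each occurrence of y therefore brings in a y' = dy/dx via the chain rule.

With F(x, y) equal to the left-hand side minus the right, differentiate F term by term:
  d/dx[xy] = x·y' + y
  d/dx[6x] = 6
  d/dx[8y] = 8·y'
  d/dx[-3] = 0
Adding these up, d/dx[F] = 0 becomes
  (y + 6) + (x + 8)·y' = 0,
so isolating y',
  dy/dx = -(y + 6)/(x + 8) = (-y - 6)/(x + 8)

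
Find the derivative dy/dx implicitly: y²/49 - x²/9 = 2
Differentiate the relation implicitly: treat y = y(x) and apply the chain rule, so every y-derivative picks up a y' = dy/dx factor.

With everything moved to the left-hand side, differentiate term by term:
  d/dx[-x^2/9] = -2x/9
  d/dx[y^2/49] = 2y·y'/49
  d/dx[-2] = 0

Separating the contributions that come from x directly and those that come through y:
  without y':      -2x/9
  multiplying y':  2y/49

so (-2x/9) + (2y/49)·y' = 0, and therefore
  dy/dx = -(-2x/9)/(2y/49) = 49x/(9y)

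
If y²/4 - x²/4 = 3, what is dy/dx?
Differentiate the relation implicitly: treat y = y(x) and apply the chain rule, so every y-derivative picks up a y' = dy/dx factor.

With everything moved to the left-hand side, differentiate term by term:
  d/dx[-x^2/4] = -x/2
  d/dx[y^2/4] = y·y'/2
  d/dx[-3] = 0

Separating the contributions that come from x directly and those that come through y:
  without y':      -x/2
  multiplying y':  y/2

so (-x/2) + (y/2)·y' = 0, and therefore
  dy/dx = -(-x/2)/(y/2) = x/y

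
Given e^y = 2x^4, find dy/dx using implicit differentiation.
Differentiate the relation implicitly: treat y = y(x) and apply the chain rule, so every y-derivative picks up a y' = dy/dx factor.

With everything moved to the left-hand side, differentiate term by term:
  d/dx[-2x^4] = -8x^3
  d/dx[e^(y)] = y'·e^(y)

Separating the contributions that come from x directly and those that come through y:
  without y':      -8x^3
  multiplying y':  e^(y)

so (-8x^3) + (e^(y))·y' = 0, and therefore
  dy/dx = -(-8x^3)/(e^(y)) = 8x^3e^(-y)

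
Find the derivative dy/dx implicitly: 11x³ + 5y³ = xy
Differentiate both sides with respect to x, treating y as y(x). By the chain rule, any term containing y contributes a factor of y' = dy/dx when we differentiate it.

Move every term to one side and write the relation as F(x, y) = 0. Term by term,
  d/dx[11x^3] = 33x^2
  d/dx[-xy] = -x·y' - y
  d/dx[5y^3] = 15y^2·y'

The pieces without y' make up ∂F/∂x and the coefficient of y' is ∂F/∂y:
  ∂F/∂x = 33x^2 - y,
  ∂F/∂y = -x + 15y^2.

Since d/dx[F] = ∂F/∂x + (∂F/∂y)·y' = 0, solve for y':
  (∂F/∂y)·y' = -∂F/∂x
  dy/dx = -(∂F/∂x)/(∂F/∂y) = -(33x^2 - y)/(-x + 15y^2) = (33x^2 - y)/(x - 15y^2)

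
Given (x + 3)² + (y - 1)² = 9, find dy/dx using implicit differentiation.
Differentiate the relation implicitly: treat y = y(x) and apply the chain rule, so every y-derivative picks up a y' = dy/dx factor.

With everything moved to the left-hand side, differentiate term by term:
  d/dx[(x + 3)^2] = 2x + 6
  d/dx[(y - 1)^2] = 2·y'(y - 1)
  d/dx[-9] = 0

Separating the contributions that come from x directly and those that come through y:
  without y':      2x + 6
  multiplying y':  2y - 2

so (2x + 6) + (2y - 2)·y' = 0, and therefore
  dy/dx = -(2x + 6)/(2y - 2) = (-x - 3)/(y - 1)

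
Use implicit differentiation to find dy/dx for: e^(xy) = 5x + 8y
Differentiate both sides with respect to x, treating y as y(x). By the chain rule, any term containing y contributes a factor of y' = dy/dx when we differentiate it.

Move every term to one side and write the relation as F(x, y) = 0. Term by term,
  d/dx[-5x] = -5
  d/dx[-8y] = -8·y'
  d/dx[e^(xy)] = (x·y' + y)·e^(xy)

The pieces without y' make up ∂F/∂x and the coefficient of y' is ∂F/∂y:
  ∂F/∂x = y·e^(xy) - 5,
  ∂F/∂y = x·e^(xy) - 8.

Since d/dx[F] = ∂F/∂x + (∂F/∂y)·y' = 0, solve for y':
  (∂F/∂y)·y' = -∂F/∂x
  dy/dx = -(∂F/∂x)/(∂F/∂y) = -(y·e^(xy) - 5)/(x·e^(xy) - 8) = (-y·e^(xy) + 5)/(x·e^(xy) - 8)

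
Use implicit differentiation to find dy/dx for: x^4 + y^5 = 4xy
Differentiate the relation implicitly: treat y = y(x) and apply the chain rule, so every y-derivative picks up a y' = dy/dx factor.

With everything moved to the left-hand side, differentiate term by term:
  d/dx[x^4] = 4x^3
  d/dx[-4xy] = -4x·y' - 4y
  d/dx[y^5] = 5y^4·y'

Separating the contributions that come from x directly and those that come through y:
  without y':      4x^3 - 4y
  multiplying y':  -4x + 5y^4

so (4x^3 - 4y) + (-4x + 5y^4)·y' = 0, and therefore
  dy/dx = -(4x^3 - 4y)/(-4x + 5y^4) = 4(x^3 - y)/(4x - 5y^4)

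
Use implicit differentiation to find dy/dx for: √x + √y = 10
Differentiate the relation implicitly: treat y = y(x) and apply the chain rule, so every y-derivative picks up a y' = dy/dx factor.

With everything moved to the left-hand side, differentiate term by term:
  d/dx[√(x)] = 1/(2√(x))
  d/dx[√(y)] = y'/(2√(y))
  d/dx[-10] = 0

Separating the contributions that come from x directly and those that come through y:
  without y':      1/(2√(x))
  multiplying y':  1/(2√(y))

so (1/(2√(x))) + (1/(2√(y)))·y' = 0, and therefore
  dy/dx = -(1/(2√(x)))/(1/(2√(y))) = -√(y)/√(x)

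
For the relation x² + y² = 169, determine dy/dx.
Differentiate both sides with respect to x, treating y as y(x). By the chain rule, any term containing y contributes a factor of y' = dy/dx when we differentiate it.

Move every term to one side and write the relation as F(x, y) = 0. Term by term,
  d/dx[x^2] = 2x
  d/dx[y^2] = 2y·y'
  d/dx[-169] = 0

The pieces without y' make up ∂F/∂x and the coefficient of y' is ∂F/∂y:
  ∂F/∂x = 2x,
  ∂F/∂y = 2y.

Since d/dx[F] = ∂F/∂x + (∂F/∂y)·y' = 0, solve for y':
  (∂F/∂y)·y' = -∂F/∂x
  dy/dx = -(∂F/∂x)/(∂F/∂y) = -(2x)/(2y) = -x/y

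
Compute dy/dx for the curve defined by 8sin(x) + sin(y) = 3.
Apply d/dx to both sides, remembering that y depends on x. Each occurrence of y therefore brings in a y' = dy/dx via the chain rule.

With F(x, y) equal to the left-hand side minus the right, differentiate F term by term:
  d/dx[8sin(x)] = 8cos(x)
  d/dx[sin(y)] = y'·cos(y)
  d/dx[-3] = 0
Adding these up, d/dx[F] = 0 becomes
  (8cos(x)) + (cos(y))·y' = 0,
so isolating y',
  dy/dx = -(8cos(x))/(cos(y)) = -8cos(x)/cos(y)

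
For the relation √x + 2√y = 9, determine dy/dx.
Take d/dx of both sides. Since y is implicitly a function of x, the chain rule attaches a y' = dy/dx factor whenever we differentiate through y.

Set F(x, y) = (left side) − (right side), so the curve is F = 0. Differentiating each term of F:
  d/dx[√(x)] = 1/(2√(x))
  d/dx[2√(y)] = y'/√(y)
  d/dx[-9] = 0

Collecting, the y'-free part is the partial derivative in x and the y' coefficient is the partial derivative in y:
  ∂F/∂x = 1/(2√(x))
  ∂F/∂y = 1/√(y)

so d/dx[F(x, y(x))] = ∂F/∂x + (∂F/∂y)·y' = 0. Rearranging,
  dy/dx = -(∂F/∂x)/(∂F/∂y) = -(1/(2√(x)))/(1/√(y)) = -√(y)/(2√(x))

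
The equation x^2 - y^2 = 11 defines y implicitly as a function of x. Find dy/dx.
Differentiate the relation implicitly: treat y = y(x) and apply the chain rule, so every y-derivative picks up a y' = dy/dx factor.

With everything moved to the left-hand side, differentiate term by term:
  d/dx[x^2] = 2x
  d/dx[-y^2] = -2y·y'
  d/dx[-11] = 0

Separating the contributions that come from x directly and those that come through y:
  without y':      2x
  multiplying y':  -2y

so (2x) + (-2y)·y' = 0, and therefore
  dy/dx = -(2x)/(-2y) = x/y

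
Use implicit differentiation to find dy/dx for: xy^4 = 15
Differentiate the relation implicitly: treat y = y(x) and apply the chain rule, so every y-derivative picks up a y' = dy/dx factor.

With everything moved to the left-hand side, differentiate term by term:
  d/dx[xy^4] = 4xy^3·y' + y^4
  d/dx[-15] = 0

Separating the contributions that come from x directly and those that come through y:
  without y':      y^4
  multiplying y':  4xy^3

so (y^4) + (4xy^3)·y' = 0, and therefore
  dy/dx = -(y^4)/(4xy^3) = -y/(4x)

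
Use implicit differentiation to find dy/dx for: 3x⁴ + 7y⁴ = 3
Differentiate the relation implicitly: treat y = y(x) and apply the chain rule, so every y-derivative picks up a y' = dy/dx factor.

With everything moved to the left-hand side, differentiate term by term:
  d/dx[3x^4] = 12x^3
  d/dx[7y^4] = 28y^3·y'
  d/dx[-3] = 0

Separating the contributions that come from x directly and those that come through y:
  without y':      12x^3
  multiplying y':  28y^3

so (12x^3) + (28y^3)·y' = 0, and therefore
  dy/dx = -(12x^3)/(28y^3) = -3x^3/(7y^3)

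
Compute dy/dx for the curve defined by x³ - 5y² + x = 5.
Differentiate both sides with respect to x, treating y as y(x). By the chain rule, any term containing y contributes a factor of y' = dy/dx when we differentiate it.

Move every term to one side and write the relation as F(x, y) = 0. Term by term,
  d/dx[x^3] = 3x^2
  d/dx[x] = 1
  d/dx[-5y^2] = -10y·y'
  d/dx[-5] = 0

The pieces without y' make up ∂F/∂x and the coefficient of y' is ∂F/∂y:
  ∂F/∂x = 3x^2 + 1,
  ∂F/∂y = -10y.

Since d/dx[F] = ∂F/∂x + (∂F/∂y)·y' = 0, solve for y':
  (∂F/∂y)·y' = -∂F/∂x
  dy/dx = -(∂F/∂x)/(∂F/∂y) = -(3x^2 + 1)/(-10y) = (3x^2 + 1)/(10y)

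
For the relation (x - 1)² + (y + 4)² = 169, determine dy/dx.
Differentiate both sides with respect to x, treating y as y(x). By the chain rule, any term containing y contributes a factor of y' = dy/dx when we differentiate it.

Move every term to one side and write the relation as F(x, y) = 0. Term by term,
  d/dx[(x - 1)^2] = 2x - 2
  d/dx[(y + 4)^2] = 2·y'(y + 4)
  d/dx[-169] = 0

The pieces without y' make up ∂F/∂x and the coefficient of y' is ∂F/∂y:
  ∂F/∂x = 2x - 2,
  ∂F/∂y = 2y + 8.

Since d/dx[F] = ∂F/∂x + (∂F/∂y)·y' = 0, solve for y':
  (∂F/∂y)·y' = -∂F/∂x
  dy/dx = -(∂F/∂x)/(∂F/∂y) = -(2x - 2)/(2y + 8) = (1 - x)/(y + 4)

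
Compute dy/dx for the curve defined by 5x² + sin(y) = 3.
Differentiate the relation implicitly: treat y = y(x) and apply the chain rule, so every y-derivative picks up a y' = dy/dx factor.

With everything moved to the left-hand side, differentiate term by term:
  d/dx[5x^2] = 10x
  d/dx[sin(y)] = y'·cos(y)
  d/dx[-3] = 0

Separating the contributions that come from x directly and those that come through y:
  without y':      10x
  multiplying y':  cos(y)

so (10x) + (cos(y))·y' = 0, and therefore
  dy/dx = -(10x)/(cos(y)) = -10x/cos(y)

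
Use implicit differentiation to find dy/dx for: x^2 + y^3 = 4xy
Apply d/dx to both sides, remembering that y depends on x. Each occurrence of y therefore brings in a y' = dy/dx via the chain rule.

With F(x, y) equal to the left-hand side minus the right, differentiate F term by term:
  d/dx[x^2] = 2x
  d/dx[-4xy] = -4x·y' - 4y
  d/dx[y^3] = 3y^2·y'
Adding these up, d/dx[F] = 0 becomes
  (2x - 4y) + (-4x + 3y^2)·y' = 0,
so isolating y',
  dy/dx = -(2x - 4y)/(-4x + 3y^2) = 2(x - 2y)/(4x - 3y^2)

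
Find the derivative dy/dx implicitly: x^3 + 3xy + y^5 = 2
Take d/dx of both sides. Since y is implicitly a function of x, the chain rule attaches a y' = dy/dx factor whenever we differentiate through y.

Set F(x, y) = (left side) − (right side), so the curve is F = 0. Differentiating each term of F:
  d/dx[x^3] = 3x^2
  d/dx[3xy] = 3x·y' + 3y
  d/dx[y^5] = 5y^4·y'
  d/dx[-2] = 0

Collecting, the y'-free part is the partial derivative in x and the y' coefficient is the partial derivative in y:
  ∂F/∂x = 3x^2 + 3y
  ∂F/∂y = 3x + 5y^4

so d/dx[F(x, y(x))] = ∂F/∂x + (∂F/∂y)·y' = 0. Rearranging,
  dy/dx = -(∂F/∂x)/(∂F/∂y) = -(3x^2 + 3y)/(3x + 5y^4) = 3(-x^2 - y)/(3x + 5y^4)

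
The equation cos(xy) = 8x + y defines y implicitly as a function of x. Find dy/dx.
Differentiate both sides with respect to x, treating y as y(x). By the chain rule, any term containing y contributes a factor of y' = dy/dx when we differentiate it.

Move every term to one side and write the relation as F(x, y) = 0. Term by term,
  d/dx[-8x] = -8
  d/dx[-y] = -y'
  d/dx[cos(xy)] = -(x·y' + y)·sin(xy)

The pieces without y' make up ∂F/∂x and the coefficient of y' is ∂F/∂y:
  ∂F/∂x = -y·sin(xy) - 8,
  ∂F/∂y = -x·sin(xy) - 1.

Since d/dx[F] = ∂F/∂x + (∂F/∂y)·y' = 0, solve for y':
  (∂F/∂y)·y' = -∂F/∂x
  dy/dx = -(∂F/∂x)/(∂F/∂y) = -(-y·sin(xy) - 8)/(-x·sin(xy) - 1) = -(y·sin(xy) + 8)/(x·sin(xy) + 1)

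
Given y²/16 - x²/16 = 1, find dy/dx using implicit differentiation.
Differentiate both sides with respect to x, treating y as y(x). By the chain rule, any term containing y contributes a factor of y' = dy/dx when we differentiate it.

Move every term to one side and write the relation as F(x, y) = 0. Term by term,
  d/dx[-x^2/16] = -x/8
  d/dx[y^2/16] = y·y'/8
  d/dx[-1] = 0

The pieces without y' make up ∂F/∂x and the coefficient of y' is ∂F/∂y:
  ∂F/∂x = -x/8,
  ∂F/∂y = y/8.

Since d/dx[F] = ∂F/∂x + (∂F/∂y)·y' = 0, solve for y':
  (∂F/∂y)·y' = -∂F/∂x
  dy/dx = -(∂F/∂x)/(∂F/∂y) = -(-x/8)/(y/8) = x/y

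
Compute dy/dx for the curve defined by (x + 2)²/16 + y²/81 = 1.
Take d/dx of both sides. Since y is implicitly a function of x, the chain rule attaches a y' = dy/dx factor whenever we differentiate through y.

Set F(x, y) = (left side) − (right side), so the curve is F = 0. Differentiating each term of F:
  d/dx[y^2/81] = 2y·y'/81
  d/dx[(x + 2)^2/16] = x/8 + 1/4
  d/dx[-1] = 0

Collecting, the y'-free part is the partial derivative in x and the y' coefficient is the partial derivative in y:
  ∂F/∂x = x/8 + 1/4
  ∂F/∂y = 2y/81

so d/dx[F(x, y(x))] = ∂F/∂x + (∂F/∂y)·y' = 0. Rearranging,
  dy/dx = -(∂F/∂x)/(∂F/∂y) = -(x/8 + 1/4)/(2y/81)
        = -((x + 2)/8)/(2y/81) = 81(-x - 2)/(16y)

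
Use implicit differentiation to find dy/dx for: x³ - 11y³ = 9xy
Take d/dx of both sides. Since y is implicitly a function of x, the chain rule attaches a y' = dy/dx factor whenever we differentiate through y.

Set F(x, y) = (left side) − (right side), so the curve is F = 0. Differentiating each term of F:
  d/dx[x^3] = 3x^2
  d/dx[-9xy] = -9x·y' - 9y
  d/dx[-11y^3] = -33y^2·y'

Collecting, the y'-free part is the partial derivative in x and the y' coefficient is the partial derivative in y:
  ∂F/∂x = 3x^2 - 9y
  ∂F/∂y = -9x - 33y^2

so d/dx[F(x, y(x))] = ∂F/∂x + (∂F/∂y)·y' = 0. Rearranging,
  dy/dx = -(∂F/∂x)/(∂F/∂y) = -(3x^2 - 9y)/(-9x - 33y^2) = (x^2 - 3y)/(3x + 11y^2)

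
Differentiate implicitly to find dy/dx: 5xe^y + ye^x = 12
Differentiate the relation implicitly: treat y = y(x) and apply the chain rule, so every y-derivative picks up a y' = dy/dx factor.

With everything moved to the left-hand side, differentiate term by term:
  d/dx[5x·e^(y)] = 5x·y'·e^(y) + 5e^(y)
  d/dx[y·e^(x)] = y·e^(x) + y'·e^(x)
  d/dx[-12] = 0

Separating the contributions that come from x directly and those that come through y:
  without y':      y·e^(x) + 5e^(y)
  multiplying y':  5x·e^(y) + e^(x)

so (y·e^(x) + 5e^(y)) + (5x·e^(y) + e^(x))·y' = 0, and therefore
  dy/dx = -(y·e^(x) + 5e^(y))/(5x·e^(y) + e^(x)) = (-y·e^(x) - 5e^(y))/(5x·e^(y) + e^(x))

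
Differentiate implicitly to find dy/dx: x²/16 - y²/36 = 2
Apply d/dx to both sides, remembering that y depends on x. Each occurrence of y therefore brings in a y' = dy/dx via the chain rule.

With F(x, y) equal to the left-hand side minus the right, differentiate F term by term:
  d/dx[x^2/16] = x/8
  d/dx[-y^2/36] = -y·y'/18
  d/dx[-2] = 0
Adding these up, d/dx[F] = 0 becomes
  (x/8) + (-y/18)·y' = 0,
so isolating y',
  dy/dx = -(x/8)/(-y/18) = 9x/(4y)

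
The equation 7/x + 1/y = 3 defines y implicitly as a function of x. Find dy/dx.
Take d/dx of both sides. Since y is implicitly a function of x, the chain rule attaches a y' = dy/dx factor whenever we differentiate through y.

Set F(x, y) = (left side) − (right side), so the curve is F = 0. Differentiating each term of F:
  d/dx[1/y] = -y'/y^2
  d/dx[7/x] = -7/x^2
  d/dx[-3] = 0

Collecting, the y'-free part is the partial derivative in x and the y' coefficient is the partial derivative in y:
  ∂F/∂x = -7/x^2
  ∂F/∂y = -1/y^2

so d/dx[F(x, y(x))] = ∂F/∂x + (∂F/∂y)·y' = 0. Rearranging,
  dy/dx = -(∂F/∂x)/(∂F/∂y) = -(-7/x^2)/(-1/y^2) = -7y^2/x^2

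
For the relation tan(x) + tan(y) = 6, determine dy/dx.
Differentiate the relation implicitly: treat y = y(x) and apply the chain rule, so every y-derivative picks up a y' = dy/dx factor.

With everything moved to the left-hand side, differentiate term by term:
  d/dx[tan(x)] = tan(x)^2 + 1
  d/dx[tan(y)] = y'(tan(y)^2 + 1)
  d/dx[-6] = 0

Separating the contributions that come from x directly and those that come through y:
  without y':      tan(x)^2 + 1
  multiplying y':  tan(y)^2 + 1

so (tan(x)^2 + 1) + (tan(y)^2 + 1)·y' = 0, and therefore
  dy/dx = -(tan(x)^2 + 1)/(tan(y)^2 + 1) = -cos(y)^2/cos(x)^2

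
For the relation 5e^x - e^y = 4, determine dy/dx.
Apply d/dx to both sides, remembering that y depends on x. Each occurrence of y therefore brings in a y' = dy/dx via the chain rule.

With F(x, y) equal to the left-hand side minus the right, differentiate F term by term:
  d/dx[5e^(x)] = 5e^(x)
  d/dx[-e^(y)] = -y'·e^(y)
  d/dx[-4] = 0
Adding these up, d/dx[F] = 0 becomes
  (5e^(x)) + (-e^(y))·y' = 0,
so isolating y',
  dy/dx = -(5e^(x))/(-e^(y)) = 5e^(x - y)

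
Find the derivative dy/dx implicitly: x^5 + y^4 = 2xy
Take d/dx of both sides. Since y is implicitly a function of x, the chain rule attaches a y' = dy/dx factor whenever we differentiate through y.

Set F(x, y) = (left side) − (right side), so the curve is F = 0. Differentiating each term of F:
  d/dx[x^5] = 5x^4
  d/dx[-2xy] = -2x·y' - 2y
  d/dx[y^4] = 4y^3·y'

Collecting, the y'-free part is the partial derivative in x and the y' coefficient is the partial derivative in y:
  ∂F/∂x = 5x^4 - 2y
  ∂F/∂y = -2x + 4y^3

so d/dx[F(x, y(x))] = ∂F/∂x + (∂F/∂y)·y' = 0. Rearranging,
  dy/dx = -(∂F/∂x)/(∂F/∂y) = -(5x^4 - 2y)/(-2x + 4y^3) = (5x^4/2 - y)/(x - 2y^3)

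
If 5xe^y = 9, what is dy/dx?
Differentiate the relation implicitly: treat y = y(x) and apply the chain rule, so every y-derivative picks up a y' = dy/dx factor.

With everything moved to the left-hand side, differentiate term by term:
  d/dx[5x·e^(y)] = 5x·y'·e^(y) + 5e^(y)
  d/dx[-9] = 0

Separating the contributions that come from x directly and those that come through y:
  without y':      5e^(y)
  multiplying y':  5x·e^(y)

so (5e^(y)) + (5x·e^(y))·y' = 0, and therefore
  dy/dx = -(5e^(y))/(5x·e^(y)) = -1/x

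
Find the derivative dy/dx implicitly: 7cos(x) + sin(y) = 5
Differentiate both sides with respect to x, treating y as y(x). By the chain rule, any term containing y contributes a factor of y' = dy/dx when we differentiate it.

Move every term to one side and write the relation as F(x, y) = 0. Term by term,
  d/dx[sin(y)] = y'·cos(y)
  d/dx[7cos(x)] = -7sin(x)
  d/dx[-5] = 0

The pieces without y' make up ∂F/∂x and the coefficient of y' is ∂F/∂y:
  ∂F/∂x = -7sin(x),
  ∂F/∂y = cos(y).

Since d/dx[F] = ∂F/∂x + (∂F/∂y)·y' = 0, solve for y':
  (∂F/∂y)·y' = -∂F/∂x
  dy/dx = -(∂F/∂x)/(∂F/∂y) = -(-7sin(x))/(cos(y)) = 7sin(x)/cos(y)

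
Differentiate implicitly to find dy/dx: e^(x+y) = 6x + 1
Differentiate the relation implicitly: treat y = y(x) and apply the chain rule, so every y-derivative picks up a y' = dy/dx factor.

With everything moved to the left-hand side, differentiate term by term:
  d/dx[-6x] = -6
  d/dx[e^(x + y)] = (y' + 1)·e^(x + y)
  d/dx[-1] = 0

Separating the contributions that come from x directly and those that come through y:
  without y':      e^(x + y) - 6
  multiplying y':  e^(x + y)

so (e^(x + y) - 6) + (e^(x + y))·y' = 0, and therefore
  dy/dx = -(e^(x + y) - 6)/(e^(x + y)) = 6e^(-x - y) - 1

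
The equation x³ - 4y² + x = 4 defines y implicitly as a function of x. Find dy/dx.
Differentiate both sides with respect to x, treating y as y(x). By the chain rule, any term containing y contributes a factor of y' = dy/dx when we differentiate it.

Move every term to one side and write the relation as F(x, y) = 0. Term by term,
  d/dx[x^3] = 3x^2
  d/dx[x] = 1
  d/dx[-4y^2] = -8y·y'
  d/dx[-4] = 0

The pieces without y' make up ∂F/∂x and the coefficient of y' is ∂F/∂y:
  ∂F/∂x = 3x^2 + 1,
  ∂F/∂y = -8y.

Since d/dx[F] = ∂F/∂x + (∂F/∂y)·y' = 0, solve for y':
  (∂F/∂y)·y' = -∂F/∂x
  dy/dx = -(∂F/∂x)/(∂F/∂y) = -(3x^2 + 1)/(-8y) = (3x^2 + 1)/(8y)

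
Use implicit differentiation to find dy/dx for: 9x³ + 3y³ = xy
Take d/dx of both sides. Since y is implicitly a function of x, the chain rule attaches a y' = dy/dx factor whenever we differentiate through y.

Set F(x, y) = (left side) − (right side), so the curve is F = 0. Differentiating each term of F:
  d/dx[9x^3] = 27x^2
  d/dx[-xy] = -x·y' - y
  d/dx[3y^3] = 9y^2·y'

Collecting, the y'-free part is the partial derivative in x and the y' coefficient is the partial derivative in y:
  ∂F/∂x = 27x^2 - y
  ∂F/∂y = -x + 9y^2

so d/dx[F(x, y(x))] = ∂F/∂x + (∂F/∂y)·y' = 0. Rearranging,
  dy/dx = -(∂F/∂x)/(∂F/∂y) = -(27x^2 - y)/(-x + 9y^2) = (27x^2 - y)/(x - 9y^2)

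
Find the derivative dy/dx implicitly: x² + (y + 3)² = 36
Differentiate the relation implicitly: treat y = y(x) and apply the chain rule, so every y-derivative picks up a y' = dy/dx factor.

With everything moved to the left-hand side, differentiate term by term:
  d/dx[x^2] = 2x
  d/dx[(y + 3)^2] = 2·y'(y + 3)
  d/dx[-36] = 0

Separating the contributions that come from x directly and those that come through y:
  without y':      2x
  multiplying y':  2y + 6

so (2x) + (2y + 6)·y' = 0, and therefore
  dy/dx = -(2x)/(2y + 6) = -x/(y + 3)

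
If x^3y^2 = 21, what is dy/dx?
Differentiate the relation implicitly: treat y = y(x) and apply the chain rule, so every y-derivative picks up a y' = dy/dx factor.

With everything moved to the left-hand side, differentiate term by term:
  d/dx[x^3y^2] = 2x^3y·y' + 3x^2y^2
  d/dx[-21] = 0

Separating the contributions that come from x directly and those that come through y:
  without y':      3x^2y^2
  multiplying y':  2x^3y

so (3x^2y^2) + (2x^3y)·y' = 0, and therefore
  dy/dx = -(3x^2y^2)/(2x^3y) = -3y/(2x)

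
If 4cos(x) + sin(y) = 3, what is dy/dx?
Differentiate both sides with respect to x, treating y as y(x). By the chain rule, any term containing y contributes a factor of y' = dy/dx when we differentiate it.

Move every term to one side and write the relation as F(x, y) = 0. Term by term,
  d/dx[sin(y)] = y'·cos(y)
  d/dx[4cos(x)] = -4sin(x)
  d/dx[-3] = 0

The pieces without y' make up ∂F/∂x and the coefficient of y' is ∂F/∂y:
  ∂F/∂x = -4sin(x),
  ∂F/∂y = cos(y).

Since d/dx[F] = ∂F/∂x + (∂F/∂y)·y' = 0, solve for y':
  (∂F/∂y)·y' = -∂F/∂x
  dy/dx = -(∂F/∂x)/(∂F/∂y) = -(-4sin(x))/(cos(y)) = 4sin(x)/cos(y)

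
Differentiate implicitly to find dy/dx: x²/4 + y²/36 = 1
Take d/dx of both sides. Since y is implicitly a function of x, the chain rule attaches a y' = dy/dx factor whenever we differentiate through y.

Set F(x, y) = (left side) − (right side), so the curve is F = 0. Differentiating each term of F:
  d/dx[x^2/4] = x/2
  d/dx[y^2/36] = y·y'/18
  d/dx[-1] = 0

Collecting, the y'-free part is the partial derivative in x and the y' coefficient is the partial derivative in y:
  ∂F/∂x = x/2
  ∂F/∂y = y/18

so d/dx[F(x, y(x))] = ∂F/∂x + (∂F/∂y)·y' = 0. Rearranging,
  dy/dx = -(∂F/∂x)/(∂F/∂y) = -(x/2)/(y/18) = -9x/y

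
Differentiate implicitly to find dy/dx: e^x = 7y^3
Differentiate the relation implicitly: treat y = y(x) and apply the chain rule, so every y-derivative picks up a y' = dy/dx factor.

With everything moved to the left-hand side, differentiate term by term:
  d/dx[-7y^3] = -21y^2·y'
  d/dx[e^(x)] = e^(x)

Separating the contributions that come from x directly and those that come through y:
  without y':      e^(x)
  multiplying y':  -21y^2

so (e^(x)) + (-21y^2)·y' = 0, and therefore
  dy/dx = -(e^(x))/(-21y^2) = e^(x)/(21y^2)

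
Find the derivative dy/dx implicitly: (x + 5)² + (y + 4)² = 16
Apply d/dx to both sides, remembering that y depends on x. Each occurrence of y therefore brings in a y' = dy/dx via the chain rule.

With F(x, y) equal to the left-hand side minus the right, differentiate F term by term:
  d/dx[(x + 5)^2] = 2x + 10
  d/dx[(y + 4)^2] = 2·y'(y + 4)
  d/dx[-16] = 0
Adding these up, d/dx[F] = 0 becomes
  (2x + 10) + (2y + 8)·y' = 0,
so isolating y',
  dy/dx = -(2x + 10)/(2y + 8) = (-x - 5)/(y + 4)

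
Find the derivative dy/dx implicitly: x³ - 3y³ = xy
Differentiate both sides with respect to x, treating y as y(x). By the chain rule, any term containing y contributes a factor of y' = dy/dx when we differentiate it.

Move every term to one side and write the relation as F(x, y) = 0. Term by term,
  d/dx[x^3] = 3x^2
  d/dx[-xy] = -x·y' - y
  d/dx[-3y^3] = -9y^2·y'

The pieces without y' make up ∂F/∂x and the coefficient of y' is ∂F/∂y:
  ∂F/∂x = 3x^2 - y,
  ∂F/∂y = -x - 9y^2.

Since d/dx[F] = ∂F/∂x + (∂F/∂y)·y' = 0, solve for y':
  (∂F/∂y)·y' = -∂F/∂x
  dy/dx = -(∂F/∂x)/(∂F/∂y) = -(3x^2 - y)/(-x - 9y^2) = (3x^2 - y)/(x + 9y^2)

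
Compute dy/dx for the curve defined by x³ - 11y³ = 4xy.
Differentiate the relation implicitly: treat y = y(x) and apply the chain rule, so every y-derivative picks up a y' = dy/dx factor.

With everything moved to the left-hand side, differentiate term by term:
  d/dx[x^3] = 3x^2
  d/dx[-4xy] = -4x·y' - 4y
  d/dx[-11y^3] = -33y^2·y'

Separating the contributions that come from x directly and those that come through y:
  without y':      3x^2 - 4y
  multiplying y':  -4x - 33y^2

so (3x^2 - 4y) + (-4x - 33y^2)·y' = 0, and therefore
  dy/dx = -(3x^2 - 4y)/(-4x - 33y^2) = (3x^2 - 4y)/(4x + 33y^2)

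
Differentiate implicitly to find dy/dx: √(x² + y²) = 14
Apply d/dx to both sides, remembering that y depends on x. Each occurrence of y therefore brings in a y' = dy/dx via the chain rule.

With F(x, y) equal to the left-hand side minus the right, differentiate F term by term:
  d/dx[√(x^2 + y^2)] = (x + y·y')/√(x^2 + y^2)
  d/dx[-14] = 0
Adding these up, d/dx[F] = 0 becomes
  (x/√(x^2 + y^2)) + (y/√(x^2 + y^2))·y' = 0,
so isolating y',
  dy/dx = -(x/√(x^2 + y^2))/(y/√(x^2 + y^2)) = -x/y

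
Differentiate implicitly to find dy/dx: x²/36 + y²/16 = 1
Differentiate the relation implicitly: treat y = y(x) and apply the chain rule, so every y-derivative picks up a y' = dy/dx factor.

With everything moved to the left-hand side, differentiate term by term:
  d/dx[x^2/36] = x/18
  d/dx[y^2/16] = y·y'/8
  d/dx[-1] = 0

Separating the contributions that come from x directly and those that come through y:
  without y':      x/18
  multiplying y':  y/8

so (x/18) + (y/8)·y' = 0, and therefore
  dy/dx = -(x/18)/(y/8) = -4x/(9y)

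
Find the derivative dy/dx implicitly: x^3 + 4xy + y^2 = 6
Differentiate the relation implicitly: treat y = y(x) and apply the chain rule, so every y-derivative picks up a y' = dy/dx factor.

With everything moved to the left-hand side, differentiate term by term:
  d/dx[x^3] = 3x^2
  d/dx[4xy] = 4x·y' + 4y
  d/dx[y^2] = 2y·y'
  d/dx[-6] = 0

Separating the contributions that come from x directly and those that come through y:
  without y':      3x^2 + 4y
  multiplying y':  4x + 2y

so (3x^2 + 4y) + (4x + 2y)·y' = 0, and therefore
  dy/dx = -(3x^2 + 4y)/(4x + 2y) = (-3x^2 - 4y)/(2(2x + y))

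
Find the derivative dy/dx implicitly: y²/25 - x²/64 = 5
Differentiate both sides with respect to x, treating y as y(x). By the chain rule, any term containing y contributes a factor of y' = dy/dx when we differentiate it.

Move every term to one side and write the relation as F(x, y) = 0. Term by term,
  d/dx[-x^2/64] = -x/32
  d/dx[y^2/25] = 2y·y'/25
  d/dx[-5] = 0

The pieces without y' make up ∂F/∂x and the coefficient of y' is ∂F/∂y:
  ∂F/∂x = -x/32,
  ∂F/∂y = 2y/25.

Since d/dx[F] = ∂F/∂x + (∂F/∂y)·y' = 0, solve for y':
  (∂F/∂y)·y' = -∂F/∂x
  dy/dx = -(∂F/∂x)/(∂F/∂y) = -(-x/32)/(2y/25) = 25x/(64y)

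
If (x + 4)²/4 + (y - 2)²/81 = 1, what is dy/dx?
Differentiate the relation implicitly: treat y = y(x) and apply the chain rule, so every y-derivative picks up a y' = dy/dx factor.

With everything moved to the left-hand side, differentiate term by term:
  d/dx[(x + 4)^2/4] = x/2 + 2
  d/dx[(y - 2)^2/81] = 2·y'(y - 2)/81
  d/dx[-1] = 0

Separating the contributions that come from x directly and those that come through y:
  without y':      x/2 + 2
  multiplying y':  2y/81 - 4/81

so (x/2 + 2) + (2y/81 - 4/81)·y' = 0, and therefore
  dy/dx = -(x/2 + 2)/(2y/81 - 4/81)
        = -((x + 4)/2)/(2(y - 2)/81) = 81(-x - 4)/(4(y - 2))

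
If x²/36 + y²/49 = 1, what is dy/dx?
Differentiate the relation implicitly: treat y = y(x) and apply the chain rule, so every y-derivative picks up a y' = dy/dx factor.

With everything moved to the left-hand side, differentiate term by term:
  d/dx[x^2/36] = x/18
  d/dx[y^2/49] = 2y·y'/49
  d/dx[-1] = 0

Separating the contributions that come from x directly and those that come through y:
  without y':      x/18
  multiplying y':  2y/49

so (x/18) + (2y/49)·y' = 0, and therefore
  dy/dx = -(x/18)/(2y/49) = -49x/(36y)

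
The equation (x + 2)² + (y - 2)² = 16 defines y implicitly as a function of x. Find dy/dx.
Apply d/dx to both sides, remembering that y depends on x. Each occurrence of y therefore brings in a y' = dy/dx via the chain rule.

With F(x, y) equal to the left-hand side minus the right, differentiate F term by term:
  d/dx[(x + 2)^2] = 2x + 4
  d/dx[(y - 2)^2] = 2·y'(y - 2)
  d/dx[-16] = 0
Adding these up, d/dx[F] = 0 becomes
  (2x + 4) + (2y - 4)·y' = 0,
so isolating y',
  dy/dx = -(2x + 4)/(2y - 4) = (-x - 2)/(y - 2)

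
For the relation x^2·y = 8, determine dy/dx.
Take d/dx of both sides. Since y is implicitly a function of x, the chain rule attaches a y' = dy/dx factor whenever we differentiate through y.

Set F(x, y) = (left side) − (right side), so the curve is F = 0. Differentiating each term of F:
  d/dx[x^2y] = x^2·y' + 2xy
  d/dx[-8] = 0

Collecting, the y'-free part is the partial derivative in x and the y' coefficient is the partial derivative in y:
  ∂F/∂x = 2xy
  ∂F/∂y = x^2

so d/dx[F(x, y(x))] = ∂F/∂x + (∂F/∂y)·y' = 0. Rearranging,
  dy/dx = -(∂F/∂x)/(∂F/∂y) = -(2xy)/(x^2) = -2y/x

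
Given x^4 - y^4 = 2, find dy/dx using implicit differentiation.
Take d/dx of both sides. Since y is implicitly a function of x, the chain rule attaches a y' = dy/dx factor whenever we differentiate through y.

Set F(x, y) = (left side) − (right side), so the curve is F = 0. Differentiating each term of F:
  d/dx[x^4] = 4x^3
  d/dx[-y^4] = -4y^3·y'
  d/dx[-2] = 0

Collecting, the y'-free part is the partial derivative in x and the y' coefficient is the partial derivative in y:
  ∂F/∂x = 4x^3
  ∂F/∂y = -4y^3

so d/dx[F(x, y(x))] = ∂F/∂x + (∂F/∂y)·y' = 0. Rearranging,
  dy/dx = -(∂F/∂x)/(∂F/∂y) = -(4x^3)/(-4y^3) = x^3/y^3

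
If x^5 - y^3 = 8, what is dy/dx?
Differentiate both sides with respect to x, treating y as y(x). By the chain rule, any term containing y contributes a factor of y' = dy/dx when we differentiate it.

Move every term to one side and write the relation as F(x, y) = 0. Term by term,
  d/dx[x^5] = 5x^4
  d/dx[-y^3] = -3y^2·y'
  d/dx[-8] = 0

The pieces without y' make up ∂F/∂x and the coefficient of y' is ∂F/∂y:
  ∂F/∂x = 5x^4,
  ∂F/∂y = -3y^2.

Since d/dx[F] = ∂F/∂x + (∂F/∂y)·y' = 0, solve for y':
  (∂F/∂y)·y' = -∂F/∂x
  dy/dx = -(∂F/∂x)/(∂F/∂y) = -(5x^4)/(-3y^2) = 5x^4/(3y^2)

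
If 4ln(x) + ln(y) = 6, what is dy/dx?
Differentiate both sides with respect to x, treating y as y(x). By the chain rule, any term containing y contributes a factor of y' = dy/dx when we differentiate it.

Move every term to one side and write the relation as F(x, y) = 0. Term by term,
  d/dx[4ln(x)] = 4/x
  d/dx[ln(y)] = y'/y
  d/dx[-6] = 0

The pieces without y' make up ∂F/∂x and the coefficient of y' is ∂F/∂y:
  ∂F/∂x = 4/x,
  ∂F/∂y = 1/y.

Since d/dx[F] = ∂F/∂x + (∂F/∂y)·y' = 0, solve for y':
  (∂F/∂y)·y' = -∂F/∂x
  dy/dx = -(∂F/∂x)/(∂F/∂y) = -(4/x)/(1/y) = -4y/x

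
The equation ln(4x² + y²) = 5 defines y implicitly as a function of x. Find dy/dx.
Apply d/dx to both sides, remembering that y depends on x. Each occurrence of y therefore brings in a y' = dy/dx via the chain rule.

With F(x, y) equal to the left-hand side minus the right, differentiate F term by term:
  d/dx[ln(4x^2 + y^2)] = (8x + 2y·y')/(4x^2 + y^2)
  d/dx[-5] = 0
Adding these up, d/dx[F] = 0 becomes
  (8x/(4x^2 + y^2)) + (2y/(4x^2 + y^2))·y' = 0,
so isolating y',
  dy/dx = -(8x/(4x^2 + y^2))/(2y/(4x^2 + y^2)) = -4x/y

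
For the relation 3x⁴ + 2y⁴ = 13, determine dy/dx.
Differentiate the relation implicitly: treat y = y(x) and apply the chain rule, so every y-derivative picks up a y' = dy/dx factor.

With everything moved to the left-hand side, differentiate term by term:
  d/dx[3x^4] = 12x^3
  d/dx[2y^4] = 8y^3·y'
  d/dx[-13] = 0

Separating the contributions that come from x directly and those that come through y:
  without y':      12x^3
  multiplying y':  8y^3

so (12x^3) + (8y^3)·y' = 0, and therefore
  dy/dx = -(12x^3)/(8y^3) = -3x^3/(2y^3)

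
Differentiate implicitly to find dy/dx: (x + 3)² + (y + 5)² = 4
Differentiate both sides with respect to x, treating y as y(x). By the chain rule, any term containing y contributes a factor of y' = dy/dx when we differentiate it.

Move every term to one side and write the relation as F(x, y) = 0. Term by term,
  d/dx[(x + 3)^2] = 2x + 6
  d/dx[(y + 5)^2] = 2·y'(y + 5)
  d/dx[-4] = 0

The pieces without y' make up ∂F/∂x and the coefficient of y' is ∂F/∂y:
  ∂F/∂x = 2x + 6,
  ∂F/∂y = 2y + 10.

Since d/dx[F] = ∂F/∂x + (∂F/∂y)·y' = 0, solve for y':
  (∂F/∂y)·y' = -∂F/∂x
  dy/dx = -(∂F/∂x)/(∂F/∂y) = -(2x + 6)/(2y + 10) = (-x - 3)/(y + 5)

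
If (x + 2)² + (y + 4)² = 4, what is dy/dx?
Differentiate both sides with respect to x, treating y as y(x). By the chain rule, any term containing y contributes a factor of y' = dy/dx when we differentiate it.

Move every term to one side and write the relation as F(x, y) = 0. Term by term,
  d/dx[(x + 2)^2] = 2x + 4
  d/dx[(y + 4)^2] = 2·y'(y + 4)
  d/dx[-4] = 0

The pieces without y' make up ∂F/∂x and the coefficient of y' is ∂F/∂y:
  ∂F/∂x = 2x + 4,
  ∂F/∂y = 2y + 8.

Since d/dx[F] = ∂F/∂x + (∂F/∂y)·y' = 0, solve for y':
  (∂F/∂y)·y' = -∂F/∂x
  dy/dx = -(∂F/∂x)/(∂F/∂y) = -(2x + 4)/(2y + 8) = (-x - 2)/(y + 4)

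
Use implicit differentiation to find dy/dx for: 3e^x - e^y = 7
Differentiate the relation implicitly: treat y = y(x) and apply the chain rule, so every y-derivative picks up a y' = dy/dx factor.

With everything moved to the left-hand side, differentiate term by term:
  d/dx[3e^(x)] = 3e^(x)
  d/dx[-e^(y)] = -y'·e^(y)
  d/dx[-7] = 0

Separating the contributions that come from x directly and those that come through y:
  without y':      3e^(x)
  multiplying y':  -e^(y)

so (3e^(x)) + (-e^(y))·y' = 0, and therefore
  dy/dx = -(3e^(x))/(-e^(y)) = 3e^(x - y)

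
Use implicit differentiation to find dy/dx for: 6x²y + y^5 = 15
Take d/dx of both sides. Since y is implicitly a function of x, the chain rule attaches a y' = dy/dx factor whenever we differentiate through y.

Set F(x, y) = (left side) − (right side), so the curve is F = 0. Differentiating each term of F:
  d/dx[6x^2y] = 6x^2·y' + 12xy
  d/dx[y^5] = 5y^4·y'
  d/dx[-15] = 0

Collecting, the y'-free part is the partial derivative in x and the y' coefficient is the partial derivative in y:
  ∂F/∂x = 12xy
  ∂F/∂y = 6x^2 + 5y^4

so d/dx[F(x, y(x))] = ∂F/∂x + (∂F/∂y)·y' = 0. Rearranging,
  dy/dx = -(∂F/∂x)/(∂F/∂y) = -(12xy)/(6x^2 + 5y^4) = -12xy/(6x^2 + 5y^4)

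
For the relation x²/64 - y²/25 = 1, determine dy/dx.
Apply d/dx to both sides, remembering that y depends on x. Each occurrence of y therefore brings in a y' = dy/dx via the chain rule.

With F(x, y) equal to the left-hand side minus the right, differentiate F term by term:
  d/dx[x^2/64] = x/32
  d/dx[-y^2/25] = -2y·y'/25
  d/dx[-1] = 0
Adding these up, d/dx[F] = 0 becomes
  (x/32) + (-2y/25)·y' = 0,
so isolating y',
  dy/dx = -(x/32)/(-2y/25) = 25x/(64y)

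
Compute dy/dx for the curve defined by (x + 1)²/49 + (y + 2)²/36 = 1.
Apply d/dx to both sides, remembering that y depends on x. Each occurrence of y therefore brings in a y' = dy/dx via the chain rule.

With F(x, y) equal to the left-hand side minus the right, differentiate F term by term:
  d/dx[(x + 1)^2/49] = 2x/49 + 2/49
  d/dx[(y + 2)^2/36] = y'(y + 2)/18
  d/dx[-1] = 0
Adding these up, d/dx[F] = 0 becomes
  (2x/49 + 2/49) + (y/18 + 1/9)·y' = 0,
so isolating y',
  dy/dx = -(2x/49 + 2/49)/(y/18 + 1/9)
        = -(2(x + 1)/49)/((y + 2)/18) = 36(-x - 1)/(49(y + 2))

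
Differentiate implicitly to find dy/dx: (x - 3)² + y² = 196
Apply d/dx to both sides, remembering that y depends on x. Each occurrence of y therefore brings in a y' = dy/dx via the chain rule.

With F(x, y) equal to the left-hand side minus the right, differentiate F term by term:
  d/dx[y^2] = 2y·y'
  d/dx[(x - 3)^2] = 2x - 6
  d/dx[-196] = 0
Adding these up, d/dx[F] = 0 becomes
  (2x - 6) + (2y)·y' = 0,
so isolating y',
  dy/dx = -(2x - 6)/(2y) = (3 - x)/y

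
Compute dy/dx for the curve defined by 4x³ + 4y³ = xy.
Differentiate both sides with respect to x, treating y as y(x). By the chain rule, any term containing y contributes a factor of y' = dy/dx when we differentiate it.

Move every term to one side and write the relation as F(x, y) = 0. Term by term,
  d/dx[4x^3] = 12x^2
  d/dx[-xy] = -x·y' - y
  d/dx[4y^3] = 12y^2·y'

The pieces without y' make up ∂F/∂x and the coefficient of y' is ∂F/∂y:
  ∂F/∂x = 12x^2 - y,
  ∂F/∂y = -x + 12y^2.

Since d/dx[F] = ∂F/∂x + (∂F/∂y)·y' = 0, solve for y':
  (∂F/∂y)·y' = -∂F/∂x
  dy/dx = -(∂F/∂x)/(∂F/∂y) = -(12x^2 - y)/(-x + 12y^2) = (12x^2 - y)/(x - 12y^2)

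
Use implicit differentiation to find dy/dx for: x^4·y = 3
Differentiate the relation implicitly: treat y = y(x) and apply the chain rule, so every y-derivative picks up a y' = dy/dx factor.

With everything moved to the left-hand side, differentiate term by term:
  d/dx[x^4y] = x^4·y' + 4x^3y
  d/dx[-3] = 0

Separating the contributions that come from x directly and those that come through y:
  without y':      4x^3y
  multiplying y':  x^4

so (4x^3y) + (x^4)·y' = 0, and therefore
  dy/dx = -(4x^3y)/(x^4) = -4y/x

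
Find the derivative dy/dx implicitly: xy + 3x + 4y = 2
Apply d/dx to both sides, remembering that y depends on x. Each occurrence of y therefore brings in a y' = dy/dx via the chain rule.

With F(x, y) equal to the left-hand side minus the right, differentiate F term by term:
  d/dx[xy] = x·y' + y
  d/dx[3x] = 3
  d/dx[4y] = 4·y'
  d/dx[-2] = 0
Adding these up, d/dx[F] = 0 becomes
  (y + 3) + (x + 4)·y' = 0,
so isolating y',
  dy/dx = -(y + 3)/(x + 4) = (-y - 3)/(x + 4)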